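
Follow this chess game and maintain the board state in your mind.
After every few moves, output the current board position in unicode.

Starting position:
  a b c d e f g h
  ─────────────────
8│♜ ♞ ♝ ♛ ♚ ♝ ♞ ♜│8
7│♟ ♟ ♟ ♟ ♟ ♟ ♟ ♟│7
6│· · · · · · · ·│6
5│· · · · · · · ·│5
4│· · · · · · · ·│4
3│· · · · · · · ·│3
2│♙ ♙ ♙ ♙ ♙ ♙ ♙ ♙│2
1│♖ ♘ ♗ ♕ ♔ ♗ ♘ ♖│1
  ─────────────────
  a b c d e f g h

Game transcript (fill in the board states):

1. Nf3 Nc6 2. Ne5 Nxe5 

  a b c d e f g h
  ─────────────────
8│♜ · ♝ ♛ ♚ ♝ ♞ ♜│8
7│♟ ♟ ♟ ♟ ♟ ♟ ♟ ♟│7
6│· · · · · · · ·│6
5│· · · · ♞ · · ·│5
4│· · · · · · · ·│4
3│· · · · · · · ·│3
2│♙ ♙ ♙ ♙ ♙ ♙ ♙ ♙│2
1│♖ ♘ ♗ ♕ ♔ ♗ · ♖│1
  ─────────────────
  a b c d e f g h

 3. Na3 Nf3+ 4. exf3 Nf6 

  a b c d e f g h
  ─────────────────
8│♜ · ♝ ♛ ♚ ♝ · ♜│8
7│♟ ♟ ♟ ♟ ♟ ♟ ♟ ♟│7
6│· · · · · ♞ · ·│6
5│· · · · · · · ·│5
4│· · · · · · · ·│4
3│♘ · · · · ♙ · ·│3
2│♙ ♙ ♙ ♙ · ♙ ♙ ♙│2
1│♖ · ♗ ♕ ♔ ♗ · ♖│1
  ─────────────────
  a b c d e f g h

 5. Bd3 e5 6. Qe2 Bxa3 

  a b c d e f g h
  ─────────────────
8│♜ · ♝ ♛ ♚ · · ♜│8
7│♟ ♟ ♟ ♟ · ♟ ♟ ♟│7
6│· · · · · ♞ · ·│6
5│· · · · ♟ · · ·│5
4│· · · · · · · ·│4
3│♝ · · ♗ · ♙ · ·│3
2│♙ ♙ ♙ ♙ ♕ ♙ ♙ ♙│2
1│♖ · ♗ · ♔ · · ♖│1
  ─────────────────
  a b c d e f g h

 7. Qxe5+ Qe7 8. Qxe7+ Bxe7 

  a b c d e f g h
  ─────────────────
8│♜ · ♝ · ♚ · · ♜│8
7│♟ ♟ ♟ ♟ ♝ ♟ ♟ ♟│7
6│· · · · · ♞ · ·│6
5│· · · · · · · ·│5
4│· · · · · · · ·│4
3│· · · ♗ · ♙ · ·│3
2│♙ ♙ ♙ ♙ · ♙ ♙ ♙│2
1│♖ · ♗ · ♔ · · ♖│1
  ─────────────────
  a b c d e f g h

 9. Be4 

  a b c d e f g h
  ─────────────────
8│♜ · ♝ · ♚ · · ♜│8
7│♟ ♟ ♟ ♟ ♝ ♟ ♟ ♟│7
6│· · · · · ♞ · ·│6
5│· · · · · · · ·│5
4│· · · · ♗ · · ·│4
3│· · · · · ♙ · ·│3
2│♙ ♙ ♙ ♙ · ♙ ♙ ♙│2
1│♖ · ♗ · ♔ · · ♖│1
  ─────────────────
  a b c d e f g h


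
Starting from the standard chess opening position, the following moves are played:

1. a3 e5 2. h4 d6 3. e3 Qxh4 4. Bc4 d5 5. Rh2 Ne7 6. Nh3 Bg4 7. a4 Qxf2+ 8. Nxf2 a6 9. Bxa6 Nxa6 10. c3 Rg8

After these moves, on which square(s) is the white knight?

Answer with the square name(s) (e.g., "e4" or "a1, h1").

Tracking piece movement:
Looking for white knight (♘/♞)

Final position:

  a b c d e f g h
  ─────────────────
8│♜ · · · ♚ ♝ ♜ ·│8
7│· ♟ ♟ · ♞ ♟ ♟ ♟│7
6│♞ · · · · · · ·│6
5│· · · ♟ ♟ · · ·│5
4│♙ · · · · · ♝ ·│4
3│· · ♙ · ♙ · · ·│3
2│· ♙ · ♙ · ♘ ♙ ♖│2
1│♖ ♘ ♗ ♕ ♔ · · ·│1
  ─────────────────
  a b c d e f g h


b1, f2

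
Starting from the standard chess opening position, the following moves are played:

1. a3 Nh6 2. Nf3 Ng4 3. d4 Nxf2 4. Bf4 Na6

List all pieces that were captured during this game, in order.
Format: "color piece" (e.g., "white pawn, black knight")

Tracking captures:
  Nxf2: captured white pawn

white pawn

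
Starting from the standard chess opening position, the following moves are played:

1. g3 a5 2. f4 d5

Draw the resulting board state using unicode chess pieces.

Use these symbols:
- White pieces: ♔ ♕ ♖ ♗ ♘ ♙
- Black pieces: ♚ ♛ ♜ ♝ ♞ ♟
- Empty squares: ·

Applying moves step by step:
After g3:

♜ ♞ ♝ ♛ ♚ ♝ ♞ ♜
♟ ♟ ♟ ♟ ♟ ♟ ♟ ♟
· · · · · · · ·
· · · · · · · ·
· · · · · · · ·
· · · · · · ♙ ·
♙ ♙ ♙ ♙ ♙ ♙ · ♙
♖ ♘ ♗ ♕ ♔ ♗ ♘ ♖


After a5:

♜ ♞ ♝ ♛ ♚ ♝ ♞ ♜
· ♟ ♟ ♟ ♟ ♟ ♟ ♟
· · · · · · · ·
♟ · · · · · · ·
· · · · · · · ·
· · · · · · ♙ ·
♙ ♙ ♙ ♙ ♙ ♙ · ♙
♖ ♘ ♗ ♕ ♔ ♗ ♘ ♖


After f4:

♜ ♞ ♝ ♛ ♚ ♝ ♞ ♜
· ♟ ♟ ♟ ♟ ♟ ♟ ♟
· · · · · · · ·
♟ · · · · · · ·
· · · · · ♙ · ·
· · · · · · ♙ ·
♙ ♙ ♙ ♙ ♙ · · ♙
♖ ♘ ♗ ♕ ♔ ♗ ♘ ♖


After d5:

♜ ♞ ♝ ♛ ♚ ♝ ♞ ♜
· ♟ ♟ · ♟ ♟ ♟ ♟
· · · · · · · ·
♟ · · ♟ · · · ·
· · · · · ♙ · ·
· · · · · · ♙ ·
♙ ♙ ♙ ♙ ♙ · · ♙
♖ ♘ ♗ ♕ ♔ ♗ ♘ ♖



  a b c d e f g h
  ─────────────────
8│♜ ♞ ♝ ♛ ♚ ♝ ♞ ♜│8
7│· ♟ ♟ · ♟ ♟ ♟ ♟│7
6│· · · · · · · ·│6
5│♟ · · ♟ · · · ·│5
4│· · · · · ♙ · ·│4
3│· · · · · · ♙ ·│3
2│♙ ♙ ♙ ♙ ♙ · · ♙│2
1│♖ ♘ ♗ ♕ ♔ ♗ ♘ ♖│1
  ─────────────────
  a b c d e f g h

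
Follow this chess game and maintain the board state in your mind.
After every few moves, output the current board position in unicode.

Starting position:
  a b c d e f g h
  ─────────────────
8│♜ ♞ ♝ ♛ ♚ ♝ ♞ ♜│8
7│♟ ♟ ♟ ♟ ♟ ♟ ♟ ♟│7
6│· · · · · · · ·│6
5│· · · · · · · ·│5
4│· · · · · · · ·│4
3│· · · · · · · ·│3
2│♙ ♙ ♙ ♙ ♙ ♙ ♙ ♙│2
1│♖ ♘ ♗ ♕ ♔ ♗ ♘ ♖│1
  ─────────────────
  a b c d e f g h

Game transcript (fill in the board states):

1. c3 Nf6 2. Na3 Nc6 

  a b c d e f g h
  ─────────────────
8│♜ · ♝ ♛ ♚ ♝ · ♜│8
7│♟ ♟ ♟ ♟ ♟ ♟ ♟ ♟│7
6│· · ♞ · · ♞ · ·│6
5│· · · · · · · ·│5
4│· · · · · · · ·│4
3│♘ · ♙ · · · · ·│3
2│♙ ♙ · ♙ ♙ ♙ ♙ ♙│2
1│♖ · ♗ ♕ ♔ ♗ ♘ ♖│1
  ─────────────────
  a b c d e f g h

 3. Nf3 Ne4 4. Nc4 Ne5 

  a b c d e f g h
  ─────────────────
8│♜ · ♝ ♛ ♚ ♝ · ♜│8
7│♟ ♟ ♟ ♟ ♟ ♟ ♟ ♟│7
6│· · · · · · · ·│6
5│· · · · ♞ · · ·│5
4│· · ♘ · ♞ · · ·│4
3│· · ♙ · · ♘ · ·│3
2│♙ ♙ · ♙ ♙ ♙ ♙ ♙│2
1│♖ · ♗ ♕ ♔ ♗ · ♖│1
  ─────────────────
  a b c d e f g h

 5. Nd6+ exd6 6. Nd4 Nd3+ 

  a b c d e f g h
  ─────────────────
8│♜ · ♝ ♛ ♚ ♝ · ♜│8
7│♟ ♟ ♟ ♟ · ♟ ♟ ♟│7
6│· · · ♟ · · · ·│6
5│· · · · · · · ·│5
4│· · · ♘ ♞ · · ·│4
3│· · ♙ ♞ · · · ·│3
2│♙ ♙ · ♙ ♙ ♙ ♙ ♙│2
1│♖ · ♗ ♕ ♔ ♗ · ♖│1
  ─────────────────
  a b c d e f g h

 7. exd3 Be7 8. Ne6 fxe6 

  a b c d e f g h
  ─────────────────
8│♜ · ♝ ♛ ♚ · · ♜│8
7│♟ ♟ ♟ ♟ ♝ · ♟ ♟│7
6│· · · ♟ ♟ · · ·│6
5│· · · · · · · ·│5
4│· · · · ♞ · · ·│4
3│· · ♙ ♙ · · · ·│3
2│♙ ♙ · ♙ · ♙ ♙ ♙│2
1│♖ · ♗ ♕ ♔ ♗ · ♖│1
  ─────────────────
  a b c d e f g h

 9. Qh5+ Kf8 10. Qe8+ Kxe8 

  a b c d e f g h
  ─────────────────
8│♜ · ♝ ♛ ♚ · · ♜│8
7│♟ ♟ ♟ ♟ ♝ · ♟ ♟│7
6│· · · ♟ ♟ · · ·│6
5│· · · · · · · ·│5
4│· · · · ♞ · · ·│4
3│· · ♙ ♙ · · · ·│3
2│♙ ♙ · ♙ · ♙ ♙ ♙│2
1│♖ · ♗ · ♔ ♗ · ♖│1
  ─────────────────
  a b c d e f g h



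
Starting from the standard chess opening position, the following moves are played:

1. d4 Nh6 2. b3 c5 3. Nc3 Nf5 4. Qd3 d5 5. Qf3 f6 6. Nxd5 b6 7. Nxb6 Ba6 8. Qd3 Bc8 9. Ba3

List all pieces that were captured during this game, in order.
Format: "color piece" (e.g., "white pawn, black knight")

Tracking captures:
  Nxd5: captured black pawn
  Nxb6: captured black pawn

black pawn, black pawn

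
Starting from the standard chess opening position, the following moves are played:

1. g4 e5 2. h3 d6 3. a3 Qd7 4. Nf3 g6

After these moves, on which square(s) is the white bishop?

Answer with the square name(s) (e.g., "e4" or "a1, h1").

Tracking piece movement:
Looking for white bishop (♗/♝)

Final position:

  a b c d e f g h
  ─────────────────
8│♜ ♞ ♝ · ♚ ♝ ♞ ♜│8
7│♟ ♟ ♟ ♛ · ♟ · ♟│7
6│· · · ♟ · · ♟ ·│6
5│· · · · ♟ · · ·│5
4│· · · · · · ♙ ·│4
3│♙ · · · · ♘ · ♙│3
2│· ♙ ♙ ♙ ♙ ♙ · ·│2
1│♖ ♘ ♗ ♕ ♔ ♗ · ♖│1
  ─────────────────
  a b c d e f g h


c1, f1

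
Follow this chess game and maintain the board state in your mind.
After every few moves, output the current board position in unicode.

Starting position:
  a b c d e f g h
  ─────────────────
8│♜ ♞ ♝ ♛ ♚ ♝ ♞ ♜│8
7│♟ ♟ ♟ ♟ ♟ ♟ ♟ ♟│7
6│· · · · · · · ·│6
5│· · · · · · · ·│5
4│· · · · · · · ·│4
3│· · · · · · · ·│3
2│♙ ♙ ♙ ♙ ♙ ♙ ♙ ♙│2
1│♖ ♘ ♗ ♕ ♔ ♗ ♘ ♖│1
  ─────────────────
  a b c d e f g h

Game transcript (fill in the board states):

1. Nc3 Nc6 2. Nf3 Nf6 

  a b c d e f g h
  ─────────────────
8│♜ · ♝ ♛ ♚ ♝ · ♜│8
7│♟ ♟ ♟ ♟ ♟ ♟ ♟ ♟│7
6│· · ♞ · · ♞ · ·│6
5│· · · · · · · ·│5
4│· · · · · · · ·│4
3│· · ♘ · · ♘ · ·│3
2│♙ ♙ ♙ ♙ ♙ ♙ ♙ ♙│2
1│♖ · ♗ ♕ ♔ ♗ · ♖│1
  ─────────────────
  a b c d e f g h

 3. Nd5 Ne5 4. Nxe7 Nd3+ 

  a b c d e f g h
  ─────────────────
8│♜ · ♝ ♛ ♚ ♝ · ♜│8
7│♟ ♟ ♟ ♟ ♘ ♟ ♟ ♟│7
6│· · · · · ♞ · ·│6
5│· · · · · · · ·│5
4│· · · · · · · ·│4
3│· · · ♞ · ♘ · ·│3
2│♙ ♙ ♙ ♙ ♙ ♙ ♙ ♙│2
1│♖ · ♗ ♕ ♔ ♗ · ♖│1
  ─────────────────
  a b c d e f g h

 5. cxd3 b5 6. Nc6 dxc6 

  a b c d e f g h
  ─────────────────
8│♜ · ♝ ♛ ♚ ♝ · ♜│8
7│♟ · ♟ · · ♟ ♟ ♟│7
6│· · ♟ · · ♞ · ·│6
5│· ♟ · · · · · ·│5
4│· · · · · · · ·│4
3│· · · ♙ · ♘ · ·│3
2│♙ ♙ · ♙ ♙ ♙ ♙ ♙│2
1│♖ · ♗ ♕ ♔ ♗ · ♖│1
  ─────────────────
  a b c d e f g h

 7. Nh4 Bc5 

  a b c d e f g h
  ─────────────────
8│♜ · ♝ ♛ ♚ · · ♜│8
7│♟ · ♟ · · ♟ ♟ ♟│7
6│· · ♟ · · ♞ · ·│6
5│· ♟ ♝ · · · · ·│5
4│· · · · · · · ♘│4
3│· · · ♙ · · · ·│3
2│♙ ♙ · ♙ ♙ ♙ ♙ ♙│2
1│♖ · ♗ ♕ ♔ ♗ · ♖│1
  ─────────────────
  a b c d e f g h


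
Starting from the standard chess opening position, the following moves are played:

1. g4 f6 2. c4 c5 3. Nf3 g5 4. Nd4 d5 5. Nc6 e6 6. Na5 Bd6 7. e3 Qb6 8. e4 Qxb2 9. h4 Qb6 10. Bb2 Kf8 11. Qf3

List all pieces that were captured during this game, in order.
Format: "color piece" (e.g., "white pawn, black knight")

Tracking captures:
  Qxb2: captured white pawn

white pawn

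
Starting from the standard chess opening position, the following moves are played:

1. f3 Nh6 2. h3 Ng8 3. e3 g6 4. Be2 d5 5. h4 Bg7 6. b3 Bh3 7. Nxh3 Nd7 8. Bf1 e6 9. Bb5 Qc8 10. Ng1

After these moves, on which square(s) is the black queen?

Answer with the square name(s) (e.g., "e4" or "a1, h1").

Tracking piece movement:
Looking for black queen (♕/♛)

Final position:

  a b c d e f g h
  ─────────────────
8│♜ · ♛ · ♚ · ♞ ♜│8
7│♟ ♟ ♟ ♞ · ♟ ♝ ♟│7
6│· · · · ♟ · ♟ ·│6
5│· ♗ · ♟ · · · ·│5
4│· · · · · · · ♙│4
3│· ♙ · · ♙ ♙ · ·│3
2│♙ · ♙ ♙ · · ♙ ·│2
1│♖ ♘ ♗ ♕ ♔ · ♘ ♖│1
  ─────────────────
  a b c d e f g h


c8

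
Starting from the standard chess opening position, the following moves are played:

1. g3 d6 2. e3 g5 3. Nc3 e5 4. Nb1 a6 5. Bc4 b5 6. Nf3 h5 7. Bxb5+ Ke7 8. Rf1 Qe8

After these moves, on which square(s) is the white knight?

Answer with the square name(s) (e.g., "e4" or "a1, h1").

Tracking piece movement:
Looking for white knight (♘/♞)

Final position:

  a b c d e f g h
  ─────────────────
8│♜ ♞ ♝ · ♛ ♝ ♞ ♜│8
7│· · ♟ · ♚ ♟ · ·│7
6│♟ · · ♟ · · · ·│6
5│· ♗ · · ♟ · ♟ ♟│5
4│· · · · · · · ·│4
3│· · · · ♙ ♘ ♙ ·│3
2│♙ ♙ ♙ ♙ · ♙ · ♙│2
1│♖ ♘ ♗ ♕ ♔ ♖ · ·│1
  ─────────────────
  a b c d e f g h


b1, f3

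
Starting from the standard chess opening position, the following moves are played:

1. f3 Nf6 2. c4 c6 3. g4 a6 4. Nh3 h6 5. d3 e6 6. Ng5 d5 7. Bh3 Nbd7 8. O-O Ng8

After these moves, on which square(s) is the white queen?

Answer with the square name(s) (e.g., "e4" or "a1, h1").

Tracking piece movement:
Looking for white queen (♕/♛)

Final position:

  a b c d e f g h
  ─────────────────
8│♜ · ♝ ♛ ♚ ♝ ♞ ♜│8
7│· ♟ · ♞ · ♟ ♟ ·│7
6│♟ · ♟ · ♟ · · ♟│6
5│· · · ♟ · · ♘ ·│5
4│· · ♙ · · · ♙ ·│4
3│· · · ♙ · ♙ · ♗│3
2│♙ ♙ · · ♙ · · ♙│2
1│♖ ♘ ♗ ♕ · ♖ ♔ ·│1
  ─────────────────
  a b c d e f g h


d1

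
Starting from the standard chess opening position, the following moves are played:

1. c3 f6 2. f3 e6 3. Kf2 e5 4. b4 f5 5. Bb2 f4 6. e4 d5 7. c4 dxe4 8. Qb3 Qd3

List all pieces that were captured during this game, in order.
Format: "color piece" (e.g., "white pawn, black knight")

Tracking captures:
  dxe4: captured white pawn

white pawn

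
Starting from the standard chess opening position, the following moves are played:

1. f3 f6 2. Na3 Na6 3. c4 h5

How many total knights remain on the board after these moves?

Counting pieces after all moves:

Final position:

  a b c d e f g h
  ─────────────────
8│♜ · ♝ ♛ ♚ ♝ ♞ ♜│8
7│♟ ♟ ♟ ♟ ♟ · ♟ ·│7
6│♞ · · · · ♟ · ·│6
5│· · · · · · · ♟│5
4│· · ♙ · · · · ·│4
3│♘ · · · · ♙ · ·│3
2│♙ ♙ · ♙ ♙ · ♙ ♙│2
1│♖ · ♗ ♕ ♔ ♗ ♘ ♖│1
  ─────────────────
  a b c d e f g h


4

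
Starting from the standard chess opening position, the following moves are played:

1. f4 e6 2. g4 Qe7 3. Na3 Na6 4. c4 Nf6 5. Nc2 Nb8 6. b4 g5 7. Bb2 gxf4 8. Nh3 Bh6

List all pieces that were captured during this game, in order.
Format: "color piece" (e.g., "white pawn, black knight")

Tracking captures:
  gxf4: captured white pawn

white pawn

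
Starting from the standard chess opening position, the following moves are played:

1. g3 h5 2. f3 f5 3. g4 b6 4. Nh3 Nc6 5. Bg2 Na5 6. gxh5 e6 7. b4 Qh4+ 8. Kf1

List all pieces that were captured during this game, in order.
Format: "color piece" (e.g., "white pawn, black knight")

Tracking captures:
  gxh5: captured black pawn

black pawn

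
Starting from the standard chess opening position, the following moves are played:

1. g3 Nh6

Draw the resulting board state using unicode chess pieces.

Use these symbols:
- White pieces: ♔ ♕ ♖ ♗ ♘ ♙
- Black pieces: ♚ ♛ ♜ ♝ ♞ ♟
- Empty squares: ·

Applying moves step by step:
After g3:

♜ ♞ ♝ ♛ ♚ ♝ ♞ ♜
♟ ♟ ♟ ♟ ♟ ♟ ♟ ♟
· · · · · · · ·
· · · · · · · ·
· · · · · · · ·
· · · · · · ♙ ·
♙ ♙ ♙ ♙ ♙ ♙ · ♙
♖ ♘ ♗ ♕ ♔ ♗ ♘ ♖


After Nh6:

♜ ♞ ♝ ♛ ♚ ♝ · ♜
♟ ♟ ♟ ♟ ♟ ♟ ♟ ♟
· · · · · · · ♞
· · · · · · · ·
· · · · · · · ·
· · · · · · ♙ ·
♙ ♙ ♙ ♙ ♙ ♙ · ♙
♖ ♘ ♗ ♕ ♔ ♗ ♘ ♖



  a b c d e f g h
  ─────────────────
8│♜ ♞ ♝ ♛ ♚ ♝ · ♜│8
7│♟ ♟ ♟ ♟ ♟ ♟ ♟ ♟│7
6│· · · · · · · ♞│6
5│· · · · · · · ·│5
4│· · · · · · · ·│4
3│· · · · · · ♙ ·│3
2│♙ ♙ ♙ ♙ ♙ ♙ · ♙│2
1│♖ ♘ ♗ ♕ ♔ ♗ ♘ ♖│1
  ─────────────────
  a b c d e f g h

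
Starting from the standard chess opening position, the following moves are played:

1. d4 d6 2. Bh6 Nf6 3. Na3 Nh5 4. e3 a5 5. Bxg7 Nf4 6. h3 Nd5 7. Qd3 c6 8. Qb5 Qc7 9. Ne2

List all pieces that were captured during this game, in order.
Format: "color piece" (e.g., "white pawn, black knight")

Tracking captures:
  Bxg7: captured black pawn

black pawn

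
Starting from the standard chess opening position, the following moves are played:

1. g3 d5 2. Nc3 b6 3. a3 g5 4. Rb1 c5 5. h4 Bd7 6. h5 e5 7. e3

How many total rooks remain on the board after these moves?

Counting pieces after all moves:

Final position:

  a b c d e f g h
  ─────────────────
8│♜ ♞ · ♛ ♚ ♝ ♞ ♜│8
7│♟ · · ♝ · ♟ · ♟│7
6│· ♟ · · · · · ·│6
5│· · ♟ ♟ ♟ · ♟ ♙│5
4│· · · · · · · ·│4
3│♙ · ♘ · ♙ · ♙ ·│3
2│· ♙ ♙ ♙ · ♙ · ·│2
1│· ♖ ♗ ♕ ♔ ♗ ♘ ♖│1
  ─────────────────
  a b c d e f g h


4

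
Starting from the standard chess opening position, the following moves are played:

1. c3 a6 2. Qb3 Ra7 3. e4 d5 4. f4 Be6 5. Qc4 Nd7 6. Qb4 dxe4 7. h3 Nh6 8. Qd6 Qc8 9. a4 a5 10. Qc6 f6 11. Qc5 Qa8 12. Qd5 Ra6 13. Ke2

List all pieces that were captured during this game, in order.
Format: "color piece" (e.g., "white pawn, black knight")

Tracking captures:
  dxe4: captured white pawn

white pawn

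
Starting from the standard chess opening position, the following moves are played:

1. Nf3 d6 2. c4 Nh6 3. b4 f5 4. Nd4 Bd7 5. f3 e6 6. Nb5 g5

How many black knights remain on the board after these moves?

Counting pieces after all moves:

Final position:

  a b c d e f g h
  ─────────────────
8│♜ ♞ · ♛ ♚ ♝ · ♜│8
7│♟ ♟ ♟ ♝ · · · ♟│7
6│· · · ♟ ♟ · · ♞│6
5│· ♘ · · · ♟ ♟ ·│5
4│· ♙ ♙ · · · · ·│4
3│· · · · · ♙ · ·│3
2│♙ · · ♙ ♙ · ♙ ♙│2
1│♖ ♘ ♗ ♕ ♔ ♗ · ♖│1
  ─────────────────
  a b c d e f g h


2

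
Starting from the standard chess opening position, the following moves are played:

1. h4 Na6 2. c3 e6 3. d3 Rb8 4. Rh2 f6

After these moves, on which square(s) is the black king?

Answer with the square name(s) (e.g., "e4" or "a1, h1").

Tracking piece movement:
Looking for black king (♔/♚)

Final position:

  a b c d e f g h
  ─────────────────
8│· ♜ ♝ ♛ ♚ ♝ ♞ ♜│8
7│♟ ♟ ♟ ♟ · · ♟ ♟│7
6│♞ · · · ♟ ♟ · ·│6
5│· · · · · · · ·│5
4│· · · · · · · ♙│4
3│· · ♙ ♙ · · · ·│3
2│♙ ♙ · · ♙ ♙ ♙ ♖│2
1│♖ ♘ ♗ ♕ ♔ ♗ ♘ ·│1
  ─────────────────
  a b c d e f g h


e8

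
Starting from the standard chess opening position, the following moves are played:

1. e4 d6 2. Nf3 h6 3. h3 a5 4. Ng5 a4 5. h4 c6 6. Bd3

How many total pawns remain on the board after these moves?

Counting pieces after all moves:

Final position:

  a b c d e f g h
  ─────────────────
8│♜ ♞ ♝ ♛ ♚ ♝ ♞ ♜│8
7│· ♟ · · ♟ ♟ ♟ ·│7
6│· · ♟ ♟ · · · ♟│6
5│· · · · · · ♘ ·│5
4│♟ · · · ♙ · · ♙│4
3│· · · ♗ · · · ·│3
2│♙ ♙ ♙ ♙ · ♙ ♙ ·│2
1│♖ ♘ ♗ ♕ ♔ · · ♖│1
  ─────────────────
  a b c d e f g h


16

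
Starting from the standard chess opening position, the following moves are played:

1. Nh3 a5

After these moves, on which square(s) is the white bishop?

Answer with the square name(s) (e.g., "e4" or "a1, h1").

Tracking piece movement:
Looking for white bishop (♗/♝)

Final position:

  a b c d e f g h
  ─────────────────
8│♜ ♞ ♝ ♛ ♚ ♝ ♞ ♜│8
7│· ♟ ♟ ♟ ♟ ♟ ♟ ♟│7
6│· · · · · · · ·│6
5│♟ · · · · · · ·│5
4│· · · · · · · ·│4
3│· · · · · · · ♘│3
2│♙ ♙ ♙ ♙ ♙ ♙ ♙ ♙│2
1│♖ ♘ ♗ ♕ ♔ ♗ · ♖│1
  ─────────────────
  a b c d e f g h


c1, f1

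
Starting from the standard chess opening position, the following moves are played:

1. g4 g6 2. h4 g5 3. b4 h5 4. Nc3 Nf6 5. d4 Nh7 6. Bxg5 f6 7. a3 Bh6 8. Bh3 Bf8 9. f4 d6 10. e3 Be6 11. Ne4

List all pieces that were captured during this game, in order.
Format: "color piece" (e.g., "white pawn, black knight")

Tracking captures:
  Bxg5: captured black pawn

black pawn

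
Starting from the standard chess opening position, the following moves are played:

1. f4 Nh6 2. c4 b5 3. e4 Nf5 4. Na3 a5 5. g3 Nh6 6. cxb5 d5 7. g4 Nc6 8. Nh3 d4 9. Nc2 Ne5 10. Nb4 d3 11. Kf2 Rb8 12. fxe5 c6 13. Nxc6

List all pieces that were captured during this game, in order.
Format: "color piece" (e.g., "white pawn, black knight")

Tracking captures:
  cxb5: captured black pawn
  fxe5: captured black knight
  Nxc6: captured black pawn

black pawn, black knight, black pawn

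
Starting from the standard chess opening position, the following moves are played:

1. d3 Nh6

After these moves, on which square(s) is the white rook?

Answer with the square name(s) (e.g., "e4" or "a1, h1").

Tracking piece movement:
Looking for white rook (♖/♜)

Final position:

  a b c d e f g h
  ─────────────────
8│♜ ♞ ♝ ♛ ♚ ♝ · ♜│8
7│♟ ♟ ♟ ♟ ♟ ♟ ♟ ♟│7
6│· · · · · · · ♞│6
5│· · · · · · · ·│5
4│· · · · · · · ·│4
3│· · · ♙ · · · ·│3
2│♙ ♙ ♙ · ♙ ♙ ♙ ♙│2
1│♖ ♘ ♗ ♕ ♔ ♗ ♘ ♖│1
  ─────────────────
  a b c d e f g h


a1, h1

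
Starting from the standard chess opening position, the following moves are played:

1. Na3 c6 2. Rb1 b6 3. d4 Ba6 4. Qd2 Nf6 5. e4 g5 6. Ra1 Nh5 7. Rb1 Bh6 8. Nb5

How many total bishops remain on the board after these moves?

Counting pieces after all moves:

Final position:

  a b c d e f g h
  ─────────────────
8│♜ ♞ · ♛ ♚ · · ♜│8
7│♟ · · ♟ ♟ ♟ · ♟│7
6│♝ ♟ ♟ · · · · ♝│6
5│· ♘ · · · · ♟ ♞│5
4│· · · ♙ ♙ · · ·│4
3│· · · · · · · ·│3
2│♙ ♙ ♙ ♕ · ♙ ♙ ♙│2
1│· ♖ ♗ · ♔ ♗ ♘ ♖│1
  ─────────────────
  a b c d e f g h


4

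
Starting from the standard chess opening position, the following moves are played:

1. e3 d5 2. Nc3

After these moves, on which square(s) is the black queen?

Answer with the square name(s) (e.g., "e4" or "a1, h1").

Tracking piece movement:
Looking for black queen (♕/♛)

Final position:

  a b c d e f g h
  ─────────────────
8│♜ ♞ ♝ ♛ ♚ ♝ ♞ ♜│8
7│♟ ♟ ♟ · ♟ ♟ ♟ ♟│7
6│· · · · · · · ·│6
5│· · · ♟ · · · ·│5
4│· · · · · · · ·│4
3│· · ♘ · ♙ · · ·│3
2│♙ ♙ ♙ ♙ · ♙ ♙ ♙│2
1│♖ · ♗ ♕ ♔ ♗ ♘ ♖│1
  ─────────────────
  a b c d e f g h


d8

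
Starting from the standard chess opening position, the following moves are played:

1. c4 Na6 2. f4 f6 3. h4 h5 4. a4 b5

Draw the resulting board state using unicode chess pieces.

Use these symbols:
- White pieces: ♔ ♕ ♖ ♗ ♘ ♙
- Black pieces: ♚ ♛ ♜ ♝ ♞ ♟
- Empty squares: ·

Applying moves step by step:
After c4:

♜ ♞ ♝ ♛ ♚ ♝ ♞ ♜
♟ ♟ ♟ ♟ ♟ ♟ ♟ ♟
· · · · · · · ·
· · · · · · · ·
· · ♙ · · · · ·
· · · · · · · ·
♙ ♙ · ♙ ♙ ♙ ♙ ♙
♖ ♘ ♗ ♕ ♔ ♗ ♘ ♖


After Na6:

♜ · ♝ ♛ ♚ ♝ ♞ ♜
♟ ♟ ♟ ♟ ♟ ♟ ♟ ♟
♞ · · · · · · ·
· · · · · · · ·
· · ♙ · · · · ·
· · · · · · · ·
♙ ♙ · ♙ ♙ ♙ ♙ ♙
♖ ♘ ♗ ♕ ♔ ♗ ♘ ♖


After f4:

♜ · ♝ ♛ ♚ ♝ ♞ ♜
♟ ♟ ♟ ♟ ♟ ♟ ♟ ♟
♞ · · · · · · ·
· · · · · · · ·
· · ♙ · · ♙ · ·
· · · · · · · ·
♙ ♙ · ♙ ♙ · ♙ ♙
♖ ♘ ♗ ♕ ♔ ♗ ♘ ♖


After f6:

♜ · ♝ ♛ ♚ ♝ ♞ ♜
♟ ♟ ♟ ♟ ♟ · ♟ ♟
♞ · · · · ♟ · ·
· · · · · · · ·
· · ♙ · · ♙ · ·
· · · · · · · ·
♙ ♙ · ♙ ♙ · ♙ ♙
♖ ♘ ♗ ♕ ♔ ♗ ♘ ♖


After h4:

♜ · ♝ ♛ ♚ ♝ ♞ ♜
♟ ♟ ♟ ♟ ♟ · ♟ ♟
♞ · · · · ♟ · ·
· · · · · · · ·
· · ♙ · · ♙ · ♙
· · · · · · · ·
♙ ♙ · ♙ ♙ · ♙ ·
♖ ♘ ♗ ♕ ♔ ♗ ♘ ♖


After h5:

♜ · ♝ ♛ ♚ ♝ ♞ ♜
♟ ♟ ♟ ♟ ♟ · ♟ ·
♞ · · · · ♟ · ·
· · · · · · · ♟
· · ♙ · · ♙ · ♙
· · · · · · · ·
♙ ♙ · ♙ ♙ · ♙ ·
♖ ♘ ♗ ♕ ♔ ♗ ♘ ♖


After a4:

♜ · ♝ ♛ ♚ ♝ ♞ ♜
♟ ♟ ♟ ♟ ♟ · ♟ ·
♞ · · · · ♟ · ·
· · · · · · · ♟
♙ · ♙ · · ♙ · ♙
· · · · · · · ·
· ♙ · ♙ ♙ · ♙ ·
♖ ♘ ♗ ♕ ♔ ♗ ♘ ♖


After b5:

♜ · ♝ ♛ ♚ ♝ ♞ ♜
♟ · ♟ ♟ ♟ · ♟ ·
♞ · · · · ♟ · ·
· ♟ · · · · · ♟
♙ · ♙ · · ♙ · ♙
· · · · · · · ·
· ♙ · ♙ ♙ · ♙ ·
♖ ♘ ♗ ♕ ♔ ♗ ♘ ♖



  a b c d e f g h
  ─────────────────
8│♜ · ♝ ♛ ♚ ♝ ♞ ♜│8
7│♟ · ♟ ♟ ♟ · ♟ ·│7
6│♞ · · · · ♟ · ·│6
5│· ♟ · · · · · ♟│5
4│♙ · ♙ · · ♙ · ♙│4
3│· · · · · · · ·│3
2│· ♙ · ♙ ♙ · ♙ ·│2
1│♖ ♘ ♗ ♕ ♔ ♗ ♘ ♖│1
  ─────────────────
  a b c d e f g h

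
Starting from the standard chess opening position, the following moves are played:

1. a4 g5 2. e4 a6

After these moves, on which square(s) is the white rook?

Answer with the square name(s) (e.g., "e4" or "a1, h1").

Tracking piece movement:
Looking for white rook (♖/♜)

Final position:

  a b c d e f g h
  ─────────────────
8│♜ ♞ ♝ ♛ ♚ ♝ ♞ ♜│8
7│· ♟ ♟ ♟ ♟ ♟ · ♟│7
6│♟ · · · · · · ·│6
5│· · · · · · ♟ ·│5
4│♙ · · · ♙ · · ·│4
3│· · · · · · · ·│3
2│· ♙ ♙ ♙ · ♙ ♙ ♙│2
1│♖ ♘ ♗ ♕ ♔ ♗ ♘ ♖│1
  ─────────────────
  a b c d e f g h


a1, h1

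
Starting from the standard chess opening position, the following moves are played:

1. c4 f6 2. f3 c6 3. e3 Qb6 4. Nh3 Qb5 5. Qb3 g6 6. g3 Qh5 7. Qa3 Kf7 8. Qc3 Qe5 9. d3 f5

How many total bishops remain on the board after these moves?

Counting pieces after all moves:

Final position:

  a b c d e f g h
  ─────────────────
8│♜ ♞ ♝ · · ♝ ♞ ♜│8
7│♟ ♟ · ♟ ♟ ♚ · ♟│7
6│· · ♟ · · · ♟ ·│6
5│· · · · ♛ ♟ · ·│5
4│· · ♙ · · · · ·│4
3│· · ♕ ♙ ♙ ♙ ♙ ♘│3
2│♙ ♙ · · · · · ♙│2
1│♖ ♘ ♗ · ♔ ♗ · ♖│1
  ─────────────────
  a b c d e f g h


4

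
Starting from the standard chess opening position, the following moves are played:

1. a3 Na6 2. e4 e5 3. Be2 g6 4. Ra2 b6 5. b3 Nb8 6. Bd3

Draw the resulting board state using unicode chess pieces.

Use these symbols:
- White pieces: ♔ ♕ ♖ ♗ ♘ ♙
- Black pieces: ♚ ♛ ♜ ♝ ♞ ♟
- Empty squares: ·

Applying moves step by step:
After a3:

♜ ♞ ♝ ♛ ♚ ♝ ♞ ♜
♟ ♟ ♟ ♟ ♟ ♟ ♟ ♟
· · · · · · · ·
· · · · · · · ·
· · · · · · · ·
♙ · · · · · · ·
· ♙ ♙ ♙ ♙ ♙ ♙ ♙
♖ ♘ ♗ ♕ ♔ ♗ ♘ ♖


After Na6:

♜ · ♝ ♛ ♚ ♝ ♞ ♜
♟ ♟ ♟ ♟ ♟ ♟ ♟ ♟
♞ · · · · · · ·
· · · · · · · ·
· · · · · · · ·
♙ · · · · · · ·
· ♙ ♙ ♙ ♙ ♙ ♙ ♙
♖ ♘ ♗ ♕ ♔ ♗ ♘ ♖


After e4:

♜ · ♝ ♛ ♚ ♝ ♞ ♜
♟ ♟ ♟ ♟ ♟ ♟ ♟ ♟
♞ · · · · · · ·
· · · · · · · ·
· · · · ♙ · · ·
♙ · · · · · · ·
· ♙ ♙ ♙ · ♙ ♙ ♙
♖ ♘ ♗ ♕ ♔ ♗ ♘ ♖


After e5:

♜ · ♝ ♛ ♚ ♝ ♞ ♜
♟ ♟ ♟ ♟ · ♟ ♟ ♟
♞ · · · · · · ·
· · · · ♟ · · ·
· · · · ♙ · · ·
♙ · · · · · · ·
· ♙ ♙ ♙ · ♙ ♙ ♙
♖ ♘ ♗ ♕ ♔ ♗ ♘ ♖


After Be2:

♜ · ♝ ♛ ♚ ♝ ♞ ♜
♟ ♟ ♟ ♟ · ♟ ♟ ♟
♞ · · · · · · ·
· · · · ♟ · · ·
· · · · ♙ · · ·
♙ · · · · · · ·
· ♙ ♙ ♙ ♗ ♙ ♙ ♙
♖ ♘ ♗ ♕ ♔ · ♘ ♖


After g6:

♜ · ♝ ♛ ♚ ♝ ♞ ♜
♟ ♟ ♟ ♟ · ♟ · ♟
♞ · · · · · ♟ ·
· · · · ♟ · · ·
· · · · ♙ · · ·
♙ · · · · · · ·
· ♙ ♙ ♙ ♗ ♙ ♙ ♙
♖ ♘ ♗ ♕ ♔ · ♘ ♖


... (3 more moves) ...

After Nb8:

♜ ♞ ♝ ♛ ♚ ♝ ♞ ♜
♟ · ♟ ♟ · ♟ · ♟
· ♟ · · · · ♟ ·
· · · · ♟ · · ·
· · · · ♙ · · ·
♙ ♙ · · · · · ·
♖ · ♙ ♙ ♗ ♙ ♙ ♙
· ♘ ♗ ♕ ♔ · ♘ ♖


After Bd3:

♜ ♞ ♝ ♛ ♚ ♝ ♞ ♜
♟ · ♟ ♟ · ♟ · ♟
· ♟ · · · · ♟ ·
· · · · ♟ · · ·
· · · · ♙ · · ·
♙ ♙ · ♗ · · · ·
♖ · ♙ ♙ · ♙ ♙ ♙
· ♘ ♗ ♕ ♔ · ♘ ♖



  a b c d e f g h
  ─────────────────
8│♜ ♞ ♝ ♛ ♚ ♝ ♞ ♜│8
7│♟ · ♟ ♟ · ♟ · ♟│7
6│· ♟ · · · · ♟ ·│6
5│· · · · ♟ · · ·│5
4│· · · · ♙ · · ·│4
3│♙ ♙ · ♗ · · · ·│3
2│♖ · ♙ ♙ · ♙ ♙ ♙│2
1│· ♘ ♗ ♕ ♔ · ♘ ♖│1
  ─────────────────
  a b c d e f g h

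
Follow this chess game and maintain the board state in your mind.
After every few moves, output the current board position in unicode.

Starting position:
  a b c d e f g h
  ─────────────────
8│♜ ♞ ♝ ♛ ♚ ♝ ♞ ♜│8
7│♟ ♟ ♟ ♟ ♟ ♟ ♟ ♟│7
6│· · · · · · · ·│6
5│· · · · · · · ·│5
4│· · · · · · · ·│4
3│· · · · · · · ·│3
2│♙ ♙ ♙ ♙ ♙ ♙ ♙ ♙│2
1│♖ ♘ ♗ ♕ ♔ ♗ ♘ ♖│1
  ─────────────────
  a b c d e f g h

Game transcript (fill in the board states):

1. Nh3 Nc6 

  a b c d e f g h
  ─────────────────
8│♜ · ♝ ♛ ♚ ♝ ♞ ♜│8
7│♟ ♟ ♟ ♟ ♟ ♟ ♟ ♟│7
6│· · ♞ · · · · ·│6
5│· · · · · · · ·│5
4│· · · · · · · ·│4
3│· · · · · · · ♘│3
2│♙ ♙ ♙ ♙ ♙ ♙ ♙ ♙│2
1│♖ ♘ ♗ ♕ ♔ ♗ · ♖│1
  ─────────────────
  a b c d e f g h

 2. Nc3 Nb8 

  a b c d e f g h
  ─────────────────
8│♜ ♞ ♝ ♛ ♚ ♝ ♞ ♜│8
7│♟ ♟ ♟ ♟ ♟ ♟ ♟ ♟│7
6│· · · · · · · ·│6
5│· · · · · · · ·│5
4│· · · · · · · ·│4
3│· · ♘ · · · · ♘│3
2│♙ ♙ ♙ ♙ ♙ ♙ ♙ ♙│2
1│♖ · ♗ ♕ ♔ ♗ · ♖│1
  ─────────────────
  a b c d e f g h

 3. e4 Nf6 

  a b c d e f g h
  ─────────────────
8│♜ ♞ ♝ ♛ ♚ ♝ · ♜│8
7│♟ ♟ ♟ ♟ ♟ ♟ ♟ ♟│7
6│· · · · · ♞ · ·│6
5│· · · · · · · ·│5
4│· · · · ♙ · · ·│4
3│· · ♘ · · · · ♘│3
2│♙ ♙ ♙ ♙ · ♙ ♙ ♙│2
1│♖ · ♗ ♕ ♔ ♗ · ♖│1
  ─────────────────
  a b c d e f g h

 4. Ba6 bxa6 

  a b c d e f g h
  ─────────────────
8│♜ ♞ ♝ ♛ ♚ ♝ · ♜│8
7│♟ · ♟ ♟ ♟ ♟ ♟ ♟│7
6│♟ · · · · ♞ · ·│6
5│· · · · · · · ·│5
4│· · · · ♙ · · ·│4
3│· · ♘ · · · · ♘│3
2│♙ ♙ ♙ ♙ · ♙ ♙ ♙│2
1│♖ · ♗ ♕ ♔ · · ♖│1
  ─────────────────
  a b c d e f g h

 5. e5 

  a b c d e f g h
  ─────────────────
8│♜ ♞ ♝ ♛ ♚ ♝ · ♜│8
7│♟ · ♟ ♟ ♟ ♟ ♟ ♟│7
6│♟ · · · · ♞ · ·│6
5│· · · · ♙ · · ·│5
4│· · · · · · · ·│4
3│· · ♘ · · · · ♘│3
2│♙ ♙ ♙ ♙ · ♙ ♙ ♙│2
1│♖ · ♗ ♕ ♔ · · ♖│1
  ─────────────────
  a b c d e f g h


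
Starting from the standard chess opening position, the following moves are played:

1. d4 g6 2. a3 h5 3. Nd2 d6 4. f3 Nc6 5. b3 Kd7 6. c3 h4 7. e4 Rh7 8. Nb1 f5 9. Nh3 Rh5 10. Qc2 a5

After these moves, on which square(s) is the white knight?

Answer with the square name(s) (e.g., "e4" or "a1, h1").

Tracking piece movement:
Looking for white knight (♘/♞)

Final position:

  a b c d e f g h
  ─────────────────
8│♜ · ♝ ♛ · ♝ ♞ ·│8
7│· ♟ ♟ ♚ ♟ · · ·│7
6│· · ♞ ♟ · · ♟ ·│6
5│♟ · · · · ♟ · ♜│5
4│· · · ♙ ♙ · · ♟│4
3│♙ ♙ ♙ · · ♙ · ♘│3
2│· · ♕ · · · ♙ ♙│2
1│♖ ♘ ♗ · ♔ ♗ · ♖│1
  ─────────────────
  a b c d e f g h


b1, h3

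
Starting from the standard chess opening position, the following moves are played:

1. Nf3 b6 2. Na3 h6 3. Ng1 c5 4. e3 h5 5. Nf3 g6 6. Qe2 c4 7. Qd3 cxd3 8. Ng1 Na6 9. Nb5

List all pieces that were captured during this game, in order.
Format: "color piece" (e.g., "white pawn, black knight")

Tracking captures:
  cxd3: captured white queen

white queen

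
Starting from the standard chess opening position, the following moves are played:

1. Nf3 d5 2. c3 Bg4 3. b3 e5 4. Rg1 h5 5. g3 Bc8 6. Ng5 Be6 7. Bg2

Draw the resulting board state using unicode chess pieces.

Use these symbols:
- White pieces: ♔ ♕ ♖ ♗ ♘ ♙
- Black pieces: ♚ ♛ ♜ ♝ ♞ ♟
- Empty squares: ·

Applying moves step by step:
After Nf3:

♜ ♞ ♝ ♛ ♚ ♝ ♞ ♜
♟ ♟ ♟ ♟ ♟ ♟ ♟ ♟
· · · · · · · ·
· · · · · · · ·
· · · · · · · ·
· · · · · ♘ · ·
♙ ♙ ♙ ♙ ♙ ♙ ♙ ♙
♖ ♘ ♗ ♕ ♔ ♗ · ♖


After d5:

♜ ♞ ♝ ♛ ♚ ♝ ♞ ♜
♟ ♟ ♟ · ♟ ♟ ♟ ♟
· · · · · · · ·
· · · ♟ · · · ·
· · · · · · · ·
· · · · · ♘ · ·
♙ ♙ ♙ ♙ ♙ ♙ ♙ ♙
♖ ♘ ♗ ♕ ♔ ♗ · ♖


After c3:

♜ ♞ ♝ ♛ ♚ ♝ ♞ ♜
♟ ♟ ♟ · ♟ ♟ ♟ ♟
· · · · · · · ·
· · · ♟ · · · ·
· · · · · · · ·
· · ♙ · · ♘ · ·
♙ ♙ · ♙ ♙ ♙ ♙ ♙
♖ ♘ ♗ ♕ ♔ ♗ · ♖


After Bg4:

♜ ♞ · ♛ ♚ ♝ ♞ ♜
♟ ♟ ♟ · ♟ ♟ ♟ ♟
· · · · · · · ·
· · · ♟ · · · ·
· · · · · · ♝ ·
· · ♙ · · ♘ · ·
♙ ♙ · ♙ ♙ ♙ ♙ ♙
♖ ♘ ♗ ♕ ♔ ♗ · ♖


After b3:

♜ ♞ · ♛ ♚ ♝ ♞ ♜
♟ ♟ ♟ · ♟ ♟ ♟ ♟
· · · · · · · ·
· · · ♟ · · · ·
· · · · · · ♝ ·
· ♙ ♙ · · ♘ · ·
♙ · · ♙ ♙ ♙ ♙ ♙
♖ ♘ ♗ ♕ ♔ ♗ · ♖


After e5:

♜ ♞ · ♛ ♚ ♝ ♞ ♜
♟ ♟ ♟ · · ♟ ♟ ♟
· · · · · · · ·
· · · ♟ ♟ · · ·
· · · · · · ♝ ·
· ♙ ♙ · · ♘ · ·
♙ · · ♙ ♙ ♙ ♙ ♙
♖ ♘ ♗ ♕ ♔ ♗ · ♖


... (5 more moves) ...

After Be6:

♜ ♞ · ♛ ♚ ♝ ♞ ♜
♟ ♟ ♟ · · ♟ ♟ ·
· · · · ♝ · · ·
· · · ♟ ♟ · ♘ ♟
· · · · · · · ·
· ♙ ♙ · · · ♙ ·
♙ · · ♙ ♙ ♙ · ♙
♖ ♘ ♗ ♕ ♔ ♗ ♖ ·


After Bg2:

♜ ♞ · ♛ ♚ ♝ ♞ ♜
♟ ♟ ♟ · · ♟ ♟ ·
· · · · ♝ · · ·
· · · ♟ ♟ · ♘ ♟
· · · · · · · ·
· ♙ ♙ · · · ♙ ·
♙ · · ♙ ♙ ♙ ♗ ♙
♖ ♘ ♗ ♕ ♔ · ♖ ·



  a b c d e f g h
  ─────────────────
8│♜ ♞ · ♛ ♚ ♝ ♞ ♜│8
7│♟ ♟ ♟ · · ♟ ♟ ·│7
6│· · · · ♝ · · ·│6
5│· · · ♟ ♟ · ♘ ♟│5
4│· · · · · · · ·│4
3│· ♙ ♙ · · · ♙ ·│3
2│♙ · · ♙ ♙ ♙ ♗ ♙│2
1│♖ ♘ ♗ ♕ ♔ · ♖ ·│1
  ─────────────────
  a b c d e f g h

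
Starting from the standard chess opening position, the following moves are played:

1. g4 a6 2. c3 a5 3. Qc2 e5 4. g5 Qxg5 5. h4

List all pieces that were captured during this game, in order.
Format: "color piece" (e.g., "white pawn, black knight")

Tracking captures:
  Qxg5: captured white pawn

white pawn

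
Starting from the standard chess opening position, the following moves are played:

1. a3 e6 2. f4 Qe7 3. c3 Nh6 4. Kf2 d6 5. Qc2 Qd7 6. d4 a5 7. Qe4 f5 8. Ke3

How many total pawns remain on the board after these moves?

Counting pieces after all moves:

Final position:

  a b c d e f g h
  ─────────────────
8│♜ ♞ ♝ · ♚ ♝ · ♜│8
7│· ♟ ♟ ♛ · · ♟ ♟│7
6│· · · ♟ ♟ · · ♞│6
5│♟ · · · · ♟ · ·│5
4│· · · ♙ ♕ ♙ · ·│4
3│♙ · ♙ · ♔ · · ·│3
2│· ♙ · · ♙ · ♙ ♙│2
1│♖ ♘ ♗ · · ♗ ♘ ♖│1
  ─────────────────
  a b c d e f g h


16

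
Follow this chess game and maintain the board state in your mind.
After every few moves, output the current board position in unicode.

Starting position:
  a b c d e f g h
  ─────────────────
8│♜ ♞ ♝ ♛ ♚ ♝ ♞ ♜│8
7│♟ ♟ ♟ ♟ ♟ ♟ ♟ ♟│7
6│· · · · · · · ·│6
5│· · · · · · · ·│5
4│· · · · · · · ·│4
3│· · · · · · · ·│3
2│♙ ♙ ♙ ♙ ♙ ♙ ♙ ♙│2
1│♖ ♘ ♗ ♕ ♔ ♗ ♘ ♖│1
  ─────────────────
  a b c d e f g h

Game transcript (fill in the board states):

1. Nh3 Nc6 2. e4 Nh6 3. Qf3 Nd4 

  a b c d e f g h
  ─────────────────
8│♜ · ♝ ♛ ♚ ♝ · ♜│8
7│♟ ♟ ♟ ♟ ♟ ♟ ♟ ♟│7
6│· · · · · · · ♞│6
5│· · · · · · · ·│5
4│· · · ♞ ♙ · · ·│4
3│· · · · · ♕ · ♘│3
2│♙ ♙ ♙ ♙ · ♙ ♙ ♙│2
1│♖ ♘ ♗ · ♔ ♗ · ♖│1
  ─────────────────
  a b c d e f g h

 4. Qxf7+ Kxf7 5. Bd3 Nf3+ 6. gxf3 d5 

  a b c d e f g h
  ─────────────────
8│♜ · ♝ ♛ · ♝ · ♜│8
7│♟ ♟ ♟ · ♟ ♚ ♟ ♟│7
6│· · · · · · · ♞│6
5│· · · ♟ · · · ·│5
4│· · · · ♙ · · ·│4
3│· · · ♗ · ♙ · ♘│3
2│♙ ♙ ♙ ♙ · ♙ · ♙│2
1│♖ ♘ ♗ · ♔ · · ♖│1
  ─────────────────
  a b c d e f g h

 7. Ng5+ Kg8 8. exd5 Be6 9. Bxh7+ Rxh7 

  a b c d e f g h
  ─────────────────
8│♜ · · ♛ · ♝ ♚ ·│8
7│♟ ♟ ♟ · ♟ · ♟ ♜│7
6│· · · · ♝ · · ♞│6
5│· · · ♙ · · ♘ ·│5
4│· · · · · · · ·│4
3│· · · · · ♙ · ·│3
2│♙ ♙ ♙ ♙ · ♙ · ♙│2
1│♖ ♘ ♗ · ♔ · · ♖│1
  ─────────────────
  a b c d e f g h

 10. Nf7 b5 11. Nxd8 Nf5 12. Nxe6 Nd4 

  a b c d e f g h
  ─────────────────
8│♜ · · · · ♝ ♚ ·│8
7│♟ · ♟ · ♟ · ♟ ♜│7
6│· · · · ♘ · · ·│6
5│· ♟ · ♙ · · · ·│5
4│· · · ♞ · · · ·│4
3│· · · · · ♙ · ·│3
2│♙ ♙ ♙ ♙ · ♙ · ♙│2
1│♖ ♘ ♗ · ♔ · · ♖│1
  ─────────────────
  a b c d e f g h

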